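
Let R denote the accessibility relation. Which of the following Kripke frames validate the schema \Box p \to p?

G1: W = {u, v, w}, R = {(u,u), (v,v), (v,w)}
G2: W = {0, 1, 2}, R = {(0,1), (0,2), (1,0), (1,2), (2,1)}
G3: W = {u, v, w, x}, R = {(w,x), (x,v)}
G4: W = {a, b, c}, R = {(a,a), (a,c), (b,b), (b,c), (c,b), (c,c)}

Frame correspondent (Sahlqvist): \forall x Rxx — i.e. reflexivity.
G1: fails — world w does not see itself.
G2: fails — world 0 does not see itself.
G3: fails — world u does not see itself.
G4: condition met.
Valid on: G4.

G4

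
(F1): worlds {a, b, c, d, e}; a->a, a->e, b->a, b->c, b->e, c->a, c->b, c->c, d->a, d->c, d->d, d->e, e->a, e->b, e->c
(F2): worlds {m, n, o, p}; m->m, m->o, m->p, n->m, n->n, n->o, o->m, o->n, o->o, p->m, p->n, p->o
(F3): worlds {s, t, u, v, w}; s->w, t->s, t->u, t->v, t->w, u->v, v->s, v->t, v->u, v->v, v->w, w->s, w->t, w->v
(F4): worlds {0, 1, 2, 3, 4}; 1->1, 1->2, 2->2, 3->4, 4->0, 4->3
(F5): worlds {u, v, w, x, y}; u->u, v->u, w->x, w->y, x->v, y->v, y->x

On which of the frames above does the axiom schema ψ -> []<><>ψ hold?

(F2)

This is the axiom for a generalized confluence (Geach) condition; its first-order frame correspondent is forall x forall z (xRz -> exists w (x = w & z R^2 w)).
(F1): fails — dRa but no w with d=w and aR²w.
(F2): satisfies the condition.
(F3): fails — wRs but no w* with w=w* and sR²w*.
(F4): fails — 1R2 but no w with 1=w and 2R²w.
(F5): fails — vRu but no t with v=t and uR²t.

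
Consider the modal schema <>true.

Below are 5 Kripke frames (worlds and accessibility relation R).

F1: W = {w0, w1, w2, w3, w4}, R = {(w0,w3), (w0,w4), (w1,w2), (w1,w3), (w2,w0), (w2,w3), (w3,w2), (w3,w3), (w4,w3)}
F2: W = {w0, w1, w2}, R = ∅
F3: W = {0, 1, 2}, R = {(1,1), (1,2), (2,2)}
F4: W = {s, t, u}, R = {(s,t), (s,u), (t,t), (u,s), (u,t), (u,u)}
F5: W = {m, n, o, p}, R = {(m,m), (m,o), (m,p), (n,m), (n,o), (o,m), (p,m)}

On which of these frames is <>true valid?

Frame correspondent (Sahlqvist): forall x exists y Rxy — i.e. seriality.
F1: holds.
F2: fails — world w0 has no successor.
F3: fails — world 0 has no successor.
F4: holds.
F5: holds.

F1, F4, F5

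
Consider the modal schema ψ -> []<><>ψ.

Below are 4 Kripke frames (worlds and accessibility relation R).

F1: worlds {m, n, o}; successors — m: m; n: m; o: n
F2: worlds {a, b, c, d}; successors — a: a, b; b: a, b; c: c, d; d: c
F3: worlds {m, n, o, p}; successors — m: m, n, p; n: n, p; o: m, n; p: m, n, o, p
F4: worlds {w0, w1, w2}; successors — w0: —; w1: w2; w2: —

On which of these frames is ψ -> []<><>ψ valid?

Frame correspondent (Sahlqvist): forall x forall z (xRz -> exists w (x = w & z R^2 w)) — i.e. a generalized confluence (Geach) condition.
F1: fails — nRm but no w with n=w and mR²w.
F2: ✓.
F3: ✓.
F4: fails — w1Rw2 but no w with w1=w and w2R²w.

F2, F3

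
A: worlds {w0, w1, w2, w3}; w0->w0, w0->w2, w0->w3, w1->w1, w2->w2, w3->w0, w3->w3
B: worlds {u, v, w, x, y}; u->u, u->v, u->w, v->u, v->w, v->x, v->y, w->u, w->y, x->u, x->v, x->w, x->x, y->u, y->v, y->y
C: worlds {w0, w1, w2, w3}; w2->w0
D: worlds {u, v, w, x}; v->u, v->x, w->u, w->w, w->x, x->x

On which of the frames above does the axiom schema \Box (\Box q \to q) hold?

The schema corresponds to shift-reflexivity: \forall x \forall y (Rxy \to Ryy).
A: satisfies the condition.
B: fails — Ruv but not Rvv.
C: fails — Rw2w0 but not Rw0w0.
D: fails — Rwu but not Ruu.

A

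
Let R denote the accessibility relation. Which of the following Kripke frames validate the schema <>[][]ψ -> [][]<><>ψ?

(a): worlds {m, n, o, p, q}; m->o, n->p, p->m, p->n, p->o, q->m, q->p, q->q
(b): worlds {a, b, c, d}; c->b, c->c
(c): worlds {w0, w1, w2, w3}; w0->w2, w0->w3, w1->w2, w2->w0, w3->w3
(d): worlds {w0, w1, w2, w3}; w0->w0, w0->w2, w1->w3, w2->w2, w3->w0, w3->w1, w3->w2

This is the axiom for a generalized confluence (Geach) condition; its first-order frame correspondent is forall x forall y forall z ((xRy & x R^2 z) -> exists w (y R^2 w & z R^2 w)).
(a): fails — nRp, nR²m but no w with pR²w and mR²w.
(b): fails — cRb, cR²b but no w with bR²w and bR²w.
(c): condition met.
(d): condition met.

(c), (d)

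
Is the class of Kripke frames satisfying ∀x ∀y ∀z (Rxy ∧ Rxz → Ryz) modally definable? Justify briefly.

Yes: it is the Euclidean property, defined by the 5 schema ◇r → □◇r.
Suppose ◇r→□◇r is valid. Take Rxy, Rxz and set V(r)={y}. Then ◇r at x, so □◇r at x, so ◇r at z, so some w with Rzw has r; w=y, i.e. Rzy. By symmetry of the argument, Ryz.

Yes, by ◇r → □◇r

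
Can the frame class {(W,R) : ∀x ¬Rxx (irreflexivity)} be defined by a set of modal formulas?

No — not modally definable

Modal frame validity is preserved under surjective bounded morphisms.
The 5-cycle (worlds a,b,c,d,e with a→b→c→d→e→a) is irreflexive, and the map sending every world to a single reflexive point • is a surjective bounded morphism (forth: every edge maps to (•,•); back: every world has a successor). So any modal formula valid on the 5-cycle is also valid on the reflexive point, which is not irreflexive.
So no modal formula (or set of formulas) defines exactly the irreflexive frames.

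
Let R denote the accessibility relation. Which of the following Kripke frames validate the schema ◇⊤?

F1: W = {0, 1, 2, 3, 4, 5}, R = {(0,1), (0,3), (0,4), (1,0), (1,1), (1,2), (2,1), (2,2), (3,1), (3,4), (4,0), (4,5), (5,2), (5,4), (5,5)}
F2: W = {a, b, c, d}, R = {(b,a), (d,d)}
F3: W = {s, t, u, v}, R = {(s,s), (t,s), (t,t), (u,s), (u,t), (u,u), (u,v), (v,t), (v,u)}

F1, F3

This is the axiom for seriality; its first-order frame correspondent is ∀x ∃y Rxy.
F1: condition met.
F2: fails — world a has no successor.
F3: condition met.
Valid on: F1, F3.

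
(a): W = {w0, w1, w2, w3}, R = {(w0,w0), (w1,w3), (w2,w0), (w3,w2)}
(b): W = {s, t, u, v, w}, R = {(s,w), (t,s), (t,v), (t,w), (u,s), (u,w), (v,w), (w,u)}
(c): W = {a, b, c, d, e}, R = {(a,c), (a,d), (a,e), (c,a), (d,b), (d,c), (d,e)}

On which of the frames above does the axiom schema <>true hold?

(a), (b)

Frame correspondent (Sahlqvist): forall x exists y Rxy — i.e. seriality.
(a): holds.
(b): holds.
(c): fails — world b has no successor.
Valid on: (a), (b).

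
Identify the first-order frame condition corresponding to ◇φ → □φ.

Suppose ◇φ→□φ is valid. Take Rxy, Rxz and set V(φ)={y}. Then ◇φ at x, so □φ at x, so φ at z, i.e. z=y.
Conversely, any frame satisfying ∀x ∀y ∀z (Rxy ∧ Rxz → y = z) validates the schema.
So the correspondent is partial functionality.

partial functionality: ∀x ∀y ∀z (Rxy ∧ Rxz → y = z)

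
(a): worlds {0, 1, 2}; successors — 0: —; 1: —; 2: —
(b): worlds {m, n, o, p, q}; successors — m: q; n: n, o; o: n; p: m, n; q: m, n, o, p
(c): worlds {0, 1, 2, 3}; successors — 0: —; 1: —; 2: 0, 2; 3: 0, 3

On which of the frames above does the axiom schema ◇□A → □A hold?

The schema corresponds to the Euclidean property: ∀x ∀y ∀z (Rxy ∧ Rxz → Ryz).
(a): ✓.
(b): fails — Rmq and Rmq but not Rqq.
(c): fails — R20 and R22 but not R02.
Valid on: (a).

(a)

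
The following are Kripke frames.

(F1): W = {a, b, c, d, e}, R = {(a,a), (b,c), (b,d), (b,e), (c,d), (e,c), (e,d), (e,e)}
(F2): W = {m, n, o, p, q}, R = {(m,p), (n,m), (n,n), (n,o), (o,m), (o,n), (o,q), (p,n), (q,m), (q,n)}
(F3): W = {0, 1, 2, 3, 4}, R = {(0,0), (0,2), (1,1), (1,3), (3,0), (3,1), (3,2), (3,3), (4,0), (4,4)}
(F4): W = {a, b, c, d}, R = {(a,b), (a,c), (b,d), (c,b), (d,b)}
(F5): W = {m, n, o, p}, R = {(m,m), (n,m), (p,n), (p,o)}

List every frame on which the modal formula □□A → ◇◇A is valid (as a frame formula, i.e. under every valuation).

The schema corresponds to a generalized confluence (Geach) condition: ∀x ∃w (xR²w ∧ xR²w).
(F1): fails — at c but no w with cR²w and cR²w.
(F2): satisfies the condition.
(F3): fails — at 2 but no w with 2R²w and 2R²w.
(F4): satisfies the condition.
(F5): fails — at o but no w with oR²w and oR²w.

(F2), (F4)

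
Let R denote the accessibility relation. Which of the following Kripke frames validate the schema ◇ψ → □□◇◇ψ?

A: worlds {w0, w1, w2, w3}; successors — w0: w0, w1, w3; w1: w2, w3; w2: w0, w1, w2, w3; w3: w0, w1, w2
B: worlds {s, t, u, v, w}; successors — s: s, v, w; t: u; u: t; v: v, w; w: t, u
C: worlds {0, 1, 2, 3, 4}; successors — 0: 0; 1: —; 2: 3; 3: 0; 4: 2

This is the axiom for a generalized confluence (Geach) condition; its first-order frame correspondent is ∀x ∀y ∀z ((xRy ∧ xR²z) → ∃w (y = w ∧ zR²w)).
A: condition met.
B: fails — sRs, sR²t but no w* with s=w* and tR²w*.
C: fails — 2R3, 2R²0 but no w with 3=w and 0R²w.
Valid on: A.

A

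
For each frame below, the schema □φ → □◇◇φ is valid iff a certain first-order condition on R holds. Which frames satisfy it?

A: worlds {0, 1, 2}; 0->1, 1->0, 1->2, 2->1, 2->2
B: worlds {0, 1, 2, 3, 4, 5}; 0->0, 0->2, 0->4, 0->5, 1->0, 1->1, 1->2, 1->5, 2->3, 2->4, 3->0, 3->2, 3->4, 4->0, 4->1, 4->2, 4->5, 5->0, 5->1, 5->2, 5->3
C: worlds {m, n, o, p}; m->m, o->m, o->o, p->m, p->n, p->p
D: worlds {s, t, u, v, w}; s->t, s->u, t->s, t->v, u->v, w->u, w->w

A, B

The schema corresponds to a generalized confluence (Geach) condition: ∀x ∀z (xRz → ∃w (xRw ∧ zR²w)).
A: ✓.
B: ✓.
C: fails — pRn but no w with pRw and nR²w.
D: fails — sRu but no w* with sRw* and uR²w*.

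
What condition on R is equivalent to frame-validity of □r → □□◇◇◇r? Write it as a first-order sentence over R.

∀x ∀z (xR²z → ∃w (xRw ∧ zR³w))

This is a Sahlqvist (Geach-type) schema ◇^0□^1r → □^2◇^3r.
First-order correspondent: ∀x ∀z (xR²z → ∃w (xRw ∧ zR³w)).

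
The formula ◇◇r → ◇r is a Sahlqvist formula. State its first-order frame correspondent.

transitivity: ∀x ∀y ∀z (Rxy ∧ Ryz → Rxz)

This schema is equivalent to the 4 axiom □r → □□r.
Its frame correspondent is transitivity — ∀x ∀y ∀z (Rxy ∧ Ryz → Rxz).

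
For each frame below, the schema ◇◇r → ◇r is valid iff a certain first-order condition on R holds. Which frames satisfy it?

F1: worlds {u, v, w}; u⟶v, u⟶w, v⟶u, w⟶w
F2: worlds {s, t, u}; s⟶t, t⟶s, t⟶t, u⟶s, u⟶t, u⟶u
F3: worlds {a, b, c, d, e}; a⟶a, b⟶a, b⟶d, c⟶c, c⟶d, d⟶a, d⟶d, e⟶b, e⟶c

Frame correspondent (Sahlqvist): ∀x ∀y ∀z (Rxy ∧ Ryz → Rxz) — i.e. transitivity.
F1: fails — Ruv and Rvu but not Ruu.
F2: fails — Rst and Rts but not Rss.
F3: fails — Reb and Rba but not Rea.

none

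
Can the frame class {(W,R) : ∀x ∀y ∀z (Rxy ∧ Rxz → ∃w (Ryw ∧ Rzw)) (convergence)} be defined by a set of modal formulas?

Yes — defined by ◇□r → □◇r

This is a Sahlqvist condition; the .2 axiom ◇□r → □◇r defines it.
Suppose ◇□r→□◇r is valid. Take Rxy, Rxz and set V(r)={w : Ryw}. Then □r at y so ◇□r at x, so □◇r at x, so ◇r at z, giving w with Rzw and Ryw.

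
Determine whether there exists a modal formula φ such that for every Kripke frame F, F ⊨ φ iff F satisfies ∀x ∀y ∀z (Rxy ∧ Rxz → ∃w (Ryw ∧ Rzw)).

This is a Sahlqvist condition; the .2 axiom ◇□q → □◇q defines it.
Suppose ◇□q→□◇q is valid. Take Rxy, Rxz and set V(q)={w : Ryw}. Then □q at y so ◇□q at x, so □◇q at x, so ◇q at z, giving w with Rzw and Ryw.

Yes, by ◇□q → □◇q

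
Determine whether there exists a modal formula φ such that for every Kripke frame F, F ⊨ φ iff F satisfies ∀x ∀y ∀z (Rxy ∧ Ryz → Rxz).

The condition is transitivity. A defining modal formula is □p → □□p.
Suppose □p→□□p is valid. Take Rxy, Ryz and set V(p)={w : Rxw}. Then □p at x, so □□p at x, so □p at y, so p at z, i.e. Rxz.

Yes — defined by □p → □□p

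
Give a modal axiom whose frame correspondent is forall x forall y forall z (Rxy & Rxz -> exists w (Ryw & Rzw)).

This is convergence; the standard corresponding axiom is .2: ◇□s → □◇s.
Suppose ◇□s→□◇s is valid. Take Rxy, Rxz and set V(s)={w : Ryw}. Then □s at y so ◇□s at x, so □◇s at x, so ◇s at z, giving w with Rzw and Ryw.

◇□s → □◇s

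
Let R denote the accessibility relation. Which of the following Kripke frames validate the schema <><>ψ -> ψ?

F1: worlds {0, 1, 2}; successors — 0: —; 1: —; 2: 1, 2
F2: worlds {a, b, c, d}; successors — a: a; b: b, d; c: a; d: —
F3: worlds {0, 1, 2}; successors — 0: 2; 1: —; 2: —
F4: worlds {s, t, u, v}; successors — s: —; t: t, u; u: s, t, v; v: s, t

F3

Frame correspondent (Sahlqvist): forall x forall y (x R^2 y -> exists w (y = w & x = w)) — i.e. a generalized confluence (Geach) condition.
F1: fails — 2R²1 but 1 ≠ 2.
F2: fails — bR²d but d ≠ b.
F3: ✓.
F4: fails — tR²s but s ≠ t.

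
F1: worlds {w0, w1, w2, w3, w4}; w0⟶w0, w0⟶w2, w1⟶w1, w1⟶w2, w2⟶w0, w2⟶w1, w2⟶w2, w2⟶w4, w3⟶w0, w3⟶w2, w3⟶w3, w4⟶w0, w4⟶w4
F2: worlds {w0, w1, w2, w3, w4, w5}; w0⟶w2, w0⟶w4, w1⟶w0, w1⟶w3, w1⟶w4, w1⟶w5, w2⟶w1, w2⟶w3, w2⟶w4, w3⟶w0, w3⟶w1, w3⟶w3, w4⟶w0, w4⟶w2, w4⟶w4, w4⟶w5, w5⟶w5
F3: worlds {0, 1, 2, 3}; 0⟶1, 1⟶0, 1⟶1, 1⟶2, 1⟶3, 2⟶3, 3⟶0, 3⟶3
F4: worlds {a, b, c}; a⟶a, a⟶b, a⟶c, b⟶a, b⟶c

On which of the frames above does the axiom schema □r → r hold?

F1

This is the axiom for reflexivity; its first-order frame correspondent is ∀x Rxx.
F1: condition met.
F2: fails — world w0 does not see itself.
F3: fails — world 0 does not see itself.
F4: fails — world b does not see itself.
Valid on: F1.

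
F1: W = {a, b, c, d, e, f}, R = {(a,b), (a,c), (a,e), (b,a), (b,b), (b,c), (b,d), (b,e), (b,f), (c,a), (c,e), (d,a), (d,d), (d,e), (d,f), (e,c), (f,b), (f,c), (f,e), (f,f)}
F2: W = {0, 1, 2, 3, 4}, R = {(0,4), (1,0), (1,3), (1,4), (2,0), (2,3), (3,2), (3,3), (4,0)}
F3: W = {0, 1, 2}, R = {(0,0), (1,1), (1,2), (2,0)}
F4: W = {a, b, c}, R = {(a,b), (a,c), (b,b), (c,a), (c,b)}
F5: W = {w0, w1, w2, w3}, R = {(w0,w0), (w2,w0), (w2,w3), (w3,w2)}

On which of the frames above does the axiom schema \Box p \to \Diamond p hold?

F1, F2, F3, F4

Frame correspondent (Sahlqvist): \forall x \exists y Rxy — i.e. seriality.
F1: ✓.
F2: ✓.
F3: ✓.
F4: ✓.
F5: fails — world w1 has no successor.
Valid on: F1, F2, F3, F4.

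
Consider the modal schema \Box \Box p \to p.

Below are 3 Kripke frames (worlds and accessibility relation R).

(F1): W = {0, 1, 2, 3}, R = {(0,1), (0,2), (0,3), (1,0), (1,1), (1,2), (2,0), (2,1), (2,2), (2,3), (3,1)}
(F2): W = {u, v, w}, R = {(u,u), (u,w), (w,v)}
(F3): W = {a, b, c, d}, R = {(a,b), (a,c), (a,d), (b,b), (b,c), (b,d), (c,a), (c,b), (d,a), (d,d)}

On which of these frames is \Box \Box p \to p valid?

This is the axiom for a generalized confluence (Geach) condition; its first-order frame correspondent is \forall x \exists w (x R^2 w \wedge x = w).
(F1): fails — at 3 but no w with 3R²w and 3=w.
(F2): fails — at v but no t with vR²t and v=t.
(F3): satisfies the condition.

(F3)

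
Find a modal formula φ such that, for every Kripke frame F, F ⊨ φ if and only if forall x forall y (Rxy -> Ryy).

The condition is shift-reflexivity. The T□ schema □(□s → s) defines it.

□(□s → s)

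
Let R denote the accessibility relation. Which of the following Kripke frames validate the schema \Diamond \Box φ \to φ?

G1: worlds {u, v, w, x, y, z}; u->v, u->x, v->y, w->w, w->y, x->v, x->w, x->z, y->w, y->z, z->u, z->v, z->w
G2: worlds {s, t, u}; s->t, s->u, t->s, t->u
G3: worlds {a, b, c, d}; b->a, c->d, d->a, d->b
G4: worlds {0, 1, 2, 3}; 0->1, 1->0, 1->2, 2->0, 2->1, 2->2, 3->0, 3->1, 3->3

The schema corresponds to symmetry: \forall x \forall y (Rxy \to Ryx).
G1: fails — Ruv but not Rvu.
G2: fails — Rsu but not Rus.
G3: fails — Rdb but not Rbd.
G4: fails — R31 but not R13.

none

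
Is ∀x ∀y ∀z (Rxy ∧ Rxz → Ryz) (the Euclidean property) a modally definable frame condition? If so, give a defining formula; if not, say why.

Yes, by ◇p → □◇p

This is a Sahlqvist condition; the 5 axiom ◇p → □◇p defines it.
Suppose ◇p→□◇p is valid. Take Rxy, Rxz and set V(p)={y}. Then ◇p at x, so □◇p at x, so ◇p at z, so some w with Rzw has p; w=y, i.e. Rzy. By symmetry of the argument, Ryz.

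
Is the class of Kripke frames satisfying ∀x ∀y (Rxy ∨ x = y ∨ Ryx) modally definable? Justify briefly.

If a class were modally definable it would be closed under disjoint unions (Goldblatt–Thomason).
Take 3 disjoint single-world reflexive frames: each is trivially connected, but their disjoint union has 3 worlds with no edge between distinct components, so it is not connected.
Hence connectedness of R is not modally definable.

Not definable by any modal formula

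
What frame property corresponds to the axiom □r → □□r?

Suppose □r→□□r is valid. Take Rxy, Ryz and set V(r)={w : Rxw}. Then □r at x, so □□r at x, so □r at y, so r at z, i.e. Rxz.
Conversely, any frame satisfying ∀x ∀y ∀z (Rxy ∧ Ryz → Rxz) validates the schema.
Frame condition: ∀x ∀y ∀z (Rxy ∧ Ryz → Rxz).

Transitivity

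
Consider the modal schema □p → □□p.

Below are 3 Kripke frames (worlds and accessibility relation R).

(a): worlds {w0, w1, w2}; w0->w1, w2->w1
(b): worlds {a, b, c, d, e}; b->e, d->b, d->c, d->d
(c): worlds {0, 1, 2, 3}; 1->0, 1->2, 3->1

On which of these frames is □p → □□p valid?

(a)

Frame correspondent (Sahlqvist): ∀x ∀y ∀z (Rxy ∧ Ryz → Rxz) — i.e. transitivity.
(a): satisfies the condition.
(b): fails — Rdb and Rbe but not Rde.
(c): fails — R31 and R12 but not R32.
Valid on: (a).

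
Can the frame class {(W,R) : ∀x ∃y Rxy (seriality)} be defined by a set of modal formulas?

Yes, by □r → ◇r

Yes: it is seriality, defined by the D schema □r → ◇r.
Suppose □r→◇r is valid. At any x set V(r)=W. Then □r at x, so ◇r at x, so x has a successor.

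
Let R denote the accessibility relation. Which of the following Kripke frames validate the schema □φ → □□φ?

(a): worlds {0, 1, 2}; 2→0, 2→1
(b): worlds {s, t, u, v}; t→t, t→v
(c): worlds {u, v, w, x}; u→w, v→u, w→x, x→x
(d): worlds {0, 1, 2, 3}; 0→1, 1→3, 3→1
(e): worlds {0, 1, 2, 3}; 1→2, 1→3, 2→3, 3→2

This is the axiom for transitivity; its first-order frame correspondent is ∀x ∀y ∀z (Rxy ∧ Ryz → Rxz).
(a): holds.
(b): holds.
(c): fails — Rvu and Ruw but not Rvw.
(d): fails — R01 and R13 but not R03.
(e): fails — R23 and R32 but not R22.
Valid on: (a), (b).

(a), (b)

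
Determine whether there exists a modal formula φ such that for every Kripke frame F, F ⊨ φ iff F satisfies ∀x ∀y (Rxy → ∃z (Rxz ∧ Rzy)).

Yes, by □□p → □p

This is a Sahlqvist condition; the C4 axiom □□p → □p defines it.
Suppose □□p→□p is valid. Take Rxy and set V(p)={w : xR²w}. Then □□p at x, so □p at x, so p at y, i.e. ∃z(Rxz∧Rzy).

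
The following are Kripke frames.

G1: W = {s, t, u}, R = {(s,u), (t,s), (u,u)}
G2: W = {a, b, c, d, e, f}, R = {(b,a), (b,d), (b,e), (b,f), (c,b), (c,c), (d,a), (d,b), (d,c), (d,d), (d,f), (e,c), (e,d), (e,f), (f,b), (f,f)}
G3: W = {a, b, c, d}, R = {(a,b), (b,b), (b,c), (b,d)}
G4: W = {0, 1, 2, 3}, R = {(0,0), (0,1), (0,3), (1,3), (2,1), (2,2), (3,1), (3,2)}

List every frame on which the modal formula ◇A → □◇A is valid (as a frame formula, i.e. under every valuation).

none

Frame correspondent (Sahlqvist): ∀x ∀y ∀z (Rxy ∧ Rxz → Ryz) — i.e. the Euclidean property.
G1: fails — Rts and Rts but not Rss.
G2: fails — Rbf and Rba but not Rfa.
G3: fails — Rbd and Rbd but not Rdd.
G4: fails — R01 and R00 but not R10.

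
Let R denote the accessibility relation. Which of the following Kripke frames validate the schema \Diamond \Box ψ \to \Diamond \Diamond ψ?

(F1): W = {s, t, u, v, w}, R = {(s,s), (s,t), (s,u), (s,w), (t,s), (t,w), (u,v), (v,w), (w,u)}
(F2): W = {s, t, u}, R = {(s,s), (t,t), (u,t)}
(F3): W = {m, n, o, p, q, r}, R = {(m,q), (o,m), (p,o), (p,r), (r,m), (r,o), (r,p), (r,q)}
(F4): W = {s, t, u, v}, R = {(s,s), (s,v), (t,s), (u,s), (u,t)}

(F1), (F2)

This is the axiom for a generalized confluence (Geach) condition; its first-order frame correspondent is \forall x \forall y (xRy \to \exists w (yRw \wedge x R^2 w)).
(F1): ✓.
(F2): ✓.
(F3): fails — mRq but no w with qRw and mR²w.
(F4): fails — sRv but no w with vRw and sR²w.
Valid on: (F1), (F2).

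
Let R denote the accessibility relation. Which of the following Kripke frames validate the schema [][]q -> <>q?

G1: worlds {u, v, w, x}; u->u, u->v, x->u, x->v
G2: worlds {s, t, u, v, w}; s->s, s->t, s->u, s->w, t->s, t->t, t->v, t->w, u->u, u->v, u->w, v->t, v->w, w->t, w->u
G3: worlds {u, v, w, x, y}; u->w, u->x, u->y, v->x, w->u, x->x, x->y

This is the axiom for a generalized confluence (Geach) condition; its first-order frame correspondent is forall x exists w (x R^2 w & xRw).
G1: fails — at v but no t with vR²t and vRt.
G2: condition met.
G3: fails — at w but no t with wR²t and wRt.
Valid on: G2.

G2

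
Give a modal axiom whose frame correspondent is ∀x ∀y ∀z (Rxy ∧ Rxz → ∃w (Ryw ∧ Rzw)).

◇□r → □◇r

A defining formula is ◇□r → □◇r (the .2 axiom).
Suppose ◇□r→□◇r is valid. Take Rxy, Rxz and set V(r)={w : Ryw}. Then □r at y so ◇□r at x, so □◇r at x, so ◇r at z, giving w with Rzw and Ryw.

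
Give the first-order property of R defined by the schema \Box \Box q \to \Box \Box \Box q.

\forall x \forall z (x R^3 z \to \exists w (x R^2 w \wedge z = w))

This is a Sahlqvist (Geach-type) schema ◇^0□^2q → □^3◇^0q.
First-order correspondent: \forall x \forall z (x R^3 z \to \exists w (x R^2 w \wedge z = w)).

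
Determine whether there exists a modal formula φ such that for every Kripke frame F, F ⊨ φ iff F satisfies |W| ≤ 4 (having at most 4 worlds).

If a class were modally definable it would be closed under disjoint unions (Goldblatt–Thomason).
Any modal formula valid on each of 5 disjoint one-world frames is valid on their disjoint union (validity is preserved under disjoint unions). Each one-world frame has |W|=1≤4, but the union has |W|=5.
So the class is not modally definable.

No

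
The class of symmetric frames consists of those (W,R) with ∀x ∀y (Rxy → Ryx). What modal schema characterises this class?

r → □◇r

The condition is symmetry. The B schema r → □◇r defines it.
Suppose r→□◇r is valid. Take Rxy and set V(r)={x}. Then r at x, so □◇r at x, so ◇r at y, so some z with Ryz has r; z=x, i.e. Ryx.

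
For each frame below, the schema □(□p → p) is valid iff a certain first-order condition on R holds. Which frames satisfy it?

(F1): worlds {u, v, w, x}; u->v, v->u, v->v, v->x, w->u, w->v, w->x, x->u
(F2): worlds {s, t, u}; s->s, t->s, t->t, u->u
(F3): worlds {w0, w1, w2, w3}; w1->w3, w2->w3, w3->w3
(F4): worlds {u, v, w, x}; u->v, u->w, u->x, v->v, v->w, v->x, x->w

Frame correspondent (Sahlqvist): ∀x ∀y (Rxy → Ryy) — i.e. shift-reflexivity.
(F1): fails — Rwu but not Ruu.
(F2): condition met.
(F3): condition met.
(F4): fails — Rxw but not Rww.

(F2), (F3)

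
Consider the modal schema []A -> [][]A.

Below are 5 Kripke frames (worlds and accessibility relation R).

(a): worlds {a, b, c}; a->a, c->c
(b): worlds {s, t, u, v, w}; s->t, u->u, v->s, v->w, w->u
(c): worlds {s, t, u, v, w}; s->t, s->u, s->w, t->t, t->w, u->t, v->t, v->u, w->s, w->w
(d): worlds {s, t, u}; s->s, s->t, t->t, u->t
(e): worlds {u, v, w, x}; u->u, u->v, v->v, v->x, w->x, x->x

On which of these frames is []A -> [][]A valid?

Frame correspondent (Sahlqvist): forall x forall y forall z (Rxy & Ryz -> Rxz) — i.e. transitivity.
(a): holds.
(b): fails — Rvw and Rwu but not Rvu.
(c): fails — Rut and Rtw but not Ruw.
(d): holds.
(e): fails — Ruv and Rvx but not Rux.
Valid on: (a), (d).

(a), (d)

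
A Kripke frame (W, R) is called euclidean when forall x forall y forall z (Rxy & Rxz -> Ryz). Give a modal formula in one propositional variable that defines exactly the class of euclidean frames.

This is the Euclidean property; the standard corresponding axiom is 5: ◇p → □◇p.

◇p → □◇p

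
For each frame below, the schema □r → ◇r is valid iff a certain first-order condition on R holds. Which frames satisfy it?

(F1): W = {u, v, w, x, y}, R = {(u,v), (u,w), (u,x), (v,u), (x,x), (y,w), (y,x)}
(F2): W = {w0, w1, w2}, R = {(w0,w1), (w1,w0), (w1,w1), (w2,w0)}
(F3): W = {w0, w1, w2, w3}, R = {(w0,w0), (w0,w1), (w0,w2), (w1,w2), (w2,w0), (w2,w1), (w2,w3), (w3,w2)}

(F2), (F3)

Frame correspondent (Sahlqvist): ∀x ∃y Rxy — i.e. seriality.
(F1): fails — world w has no successor.
(F2): condition met.
(F3): condition met.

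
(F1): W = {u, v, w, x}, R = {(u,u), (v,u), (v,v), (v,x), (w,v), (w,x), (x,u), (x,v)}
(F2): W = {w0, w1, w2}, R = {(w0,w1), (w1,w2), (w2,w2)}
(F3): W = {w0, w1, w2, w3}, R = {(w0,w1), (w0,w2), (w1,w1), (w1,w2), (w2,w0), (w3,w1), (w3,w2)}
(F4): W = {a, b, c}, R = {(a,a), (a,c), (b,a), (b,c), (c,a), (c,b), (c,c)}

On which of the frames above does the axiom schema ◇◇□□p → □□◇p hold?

(F1), (F2), (F4)

The schema corresponds to a generalized confluence (Geach) condition: ∀x ∀y ∀z ((xR²y ∧ xR²z) → ∃w (yR²w ∧ zRw)).
(F1): condition met.
(F2): condition met.
(F3): fails — w0R²w2, w0R²w2 but no w with w2R²w and w2Rw.
(F4): condition met.
Valid on: (F1), (F2), (F4).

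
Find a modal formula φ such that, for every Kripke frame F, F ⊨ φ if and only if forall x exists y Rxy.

□r → ◇r

The condition is seriality. The D schema □r → ◇r defines it.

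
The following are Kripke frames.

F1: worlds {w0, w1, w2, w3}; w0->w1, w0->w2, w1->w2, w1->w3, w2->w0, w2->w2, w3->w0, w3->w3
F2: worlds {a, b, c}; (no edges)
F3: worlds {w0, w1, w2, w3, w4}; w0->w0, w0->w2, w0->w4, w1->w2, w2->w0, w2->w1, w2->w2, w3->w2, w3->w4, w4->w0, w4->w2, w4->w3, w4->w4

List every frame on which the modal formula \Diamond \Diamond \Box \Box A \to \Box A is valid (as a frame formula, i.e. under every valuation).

F2

Frame correspondent (Sahlqvist): \forall x \forall y \forall z ((x R^2 y \wedge xRz) \to \exists w (y R^2 w \wedge z = w)) — i.e. a generalized confluence (Geach) condition.
F1: fails — w0R²w0, w0Rw1 but no w with w0R²w and w1=w.
F2: satisfies the condition.
F3: fails — w0R²w1, w0Rw4 but no w with w1R²w and w4=w.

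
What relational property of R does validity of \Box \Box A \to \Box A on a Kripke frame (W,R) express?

density: \forall x \forall y (Rxy \to \exists z (Rxz \wedge Rzy))

Suppose □□A→□A is valid. Take Rxy and set V(A)={w : xR²w}. Then □□A at x, so □A at x, so A at y, i.e. ∃z(Rxz∧Rzy).
The converse is a direct semantic check.
Frame condition: \forall x \forall y (Rxy \to \exists z (Rxz \wedge Rzy)).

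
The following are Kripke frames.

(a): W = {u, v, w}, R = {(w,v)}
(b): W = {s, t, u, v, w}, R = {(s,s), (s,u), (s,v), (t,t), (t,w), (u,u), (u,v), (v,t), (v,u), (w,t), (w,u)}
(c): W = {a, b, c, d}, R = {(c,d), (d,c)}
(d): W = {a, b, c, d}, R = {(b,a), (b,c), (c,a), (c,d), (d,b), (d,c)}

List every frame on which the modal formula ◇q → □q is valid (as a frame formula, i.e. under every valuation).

(a), (c)

The schema corresponds to partial functionality: ∀x ∀y ∀z (Rxy ∧ Rxz → y = z).
(a): condition met.
(b): fails — s sees both s and u.
(c): condition met.
(d): fails — b sees both a and c.
Valid on: (a), (c).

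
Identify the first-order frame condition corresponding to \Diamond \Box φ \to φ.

This is frame-equivalent to φ → □◇φ (substitute ¬φ for φ and contrapose).
Suppose φ→□◇φ is valid. Take Rxy and set V(φ)={x}. Then φ at x, so □◇φ at x, so ◇φ at y, so some z with Ryz has φ; z=x, i.e. Ryx.

Symmetry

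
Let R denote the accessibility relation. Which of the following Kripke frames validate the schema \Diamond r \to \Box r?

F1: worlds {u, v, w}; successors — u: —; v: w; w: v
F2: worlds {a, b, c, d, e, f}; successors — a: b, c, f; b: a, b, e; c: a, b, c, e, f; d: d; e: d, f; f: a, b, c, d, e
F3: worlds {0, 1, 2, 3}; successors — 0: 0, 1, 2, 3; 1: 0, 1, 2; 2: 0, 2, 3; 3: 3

The schema corresponds to partial functionality: \forall x \forall y \forall z (Rxy \wedge Rxz \to y = z).
F1: condition met.
F2: fails — a sees both b and c.
F3: fails — 0 sees both 0 and 1.
Valid on: F1.

F1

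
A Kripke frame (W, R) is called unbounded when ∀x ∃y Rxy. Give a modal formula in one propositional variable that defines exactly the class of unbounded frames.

The condition is seriality. The D schema □ψ → ◇ψ defines it.

□ψ → ◇ψ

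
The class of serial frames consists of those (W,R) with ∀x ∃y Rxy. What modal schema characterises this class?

□r → ◇r

A defining formula is □r → ◇r (the D axiom).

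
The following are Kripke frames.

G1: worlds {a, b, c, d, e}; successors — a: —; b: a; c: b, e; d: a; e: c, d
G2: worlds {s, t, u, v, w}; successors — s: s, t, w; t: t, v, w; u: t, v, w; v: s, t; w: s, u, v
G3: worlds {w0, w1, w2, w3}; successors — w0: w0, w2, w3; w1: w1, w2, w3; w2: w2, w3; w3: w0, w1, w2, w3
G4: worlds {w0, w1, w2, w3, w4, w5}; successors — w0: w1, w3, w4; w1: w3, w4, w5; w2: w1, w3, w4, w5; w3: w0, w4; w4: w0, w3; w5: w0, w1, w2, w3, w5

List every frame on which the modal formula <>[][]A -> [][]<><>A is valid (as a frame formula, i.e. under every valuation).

G2, G3, G4

Frame correspondent (Sahlqvist): forall x forall y forall z ((xRy & x R^2 z) -> exists w (y R^2 w & z R^2 w)) — i.e. a generalized confluence (Geach) condition.
G1: fails — cRb, cR²a but no w with bR²w and aR²w.
G2: ✓.
G3: ✓.
G4: ✓.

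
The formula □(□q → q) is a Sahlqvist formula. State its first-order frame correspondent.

Shift-reflexivity

Suppose □(□q→q) is valid. Take Rxy and set V(q)={w : Ryw}. Then at y, □q holds; since □(□q→q) at x, □q→q at y, so q at y, i.e. Ryy.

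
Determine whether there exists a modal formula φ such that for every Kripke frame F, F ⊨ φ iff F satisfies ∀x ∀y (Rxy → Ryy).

Yes, by □(□p → p)

Yes: it is shift-reflexivity, defined by the T□ schema □(□p → p).
Suppose □(□p→p) is valid. Take Rxy and set V(p)={w : Ryw}. Then at y, □p holds; since □(□p→p) at x, □p→p at y, so p at y, i.e. Ryy.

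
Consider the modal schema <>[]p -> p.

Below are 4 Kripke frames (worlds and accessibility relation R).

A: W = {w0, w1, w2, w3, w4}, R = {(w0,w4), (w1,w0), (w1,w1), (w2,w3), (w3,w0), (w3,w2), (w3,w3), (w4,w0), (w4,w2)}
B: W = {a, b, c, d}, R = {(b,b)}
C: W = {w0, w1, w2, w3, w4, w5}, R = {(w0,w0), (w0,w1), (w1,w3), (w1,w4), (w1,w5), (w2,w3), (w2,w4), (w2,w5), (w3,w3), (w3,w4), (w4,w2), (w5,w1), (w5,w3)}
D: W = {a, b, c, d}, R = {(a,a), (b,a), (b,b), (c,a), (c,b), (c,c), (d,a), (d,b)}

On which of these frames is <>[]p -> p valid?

B

Frame correspondent (Sahlqvist): forall x forall y (Rxy -> Ryx) — i.e. symmetry.
A: fails — Rw1w0 but not Rw0w1.
B: satisfies the condition.
C: fails — Rw1w3 but not Rw3w1.
D: fails — Rba but not Rab.
Valid on: B.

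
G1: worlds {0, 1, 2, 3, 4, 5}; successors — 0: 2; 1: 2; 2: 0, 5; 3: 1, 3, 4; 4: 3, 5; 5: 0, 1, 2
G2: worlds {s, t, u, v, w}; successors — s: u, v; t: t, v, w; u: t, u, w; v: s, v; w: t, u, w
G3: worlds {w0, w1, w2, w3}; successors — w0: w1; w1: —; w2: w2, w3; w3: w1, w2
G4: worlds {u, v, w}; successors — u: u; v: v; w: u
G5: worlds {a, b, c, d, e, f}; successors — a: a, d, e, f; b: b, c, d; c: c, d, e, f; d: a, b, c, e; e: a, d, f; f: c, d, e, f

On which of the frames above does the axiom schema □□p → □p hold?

G2, G4, G5

Frame correspondent (Sahlqvist): ∀x ∀y (Rxy → ∃z (Rxz ∧ Rzy)) — i.e. density.
G1: fails — R12 but no z with R1z and Rz2.
G2: condition met.
G3: fails — Rw3w1 but no z with Rw3z and Rzw1.
G4: condition met.
G5: condition met.
Valid on: G2, G4, G5.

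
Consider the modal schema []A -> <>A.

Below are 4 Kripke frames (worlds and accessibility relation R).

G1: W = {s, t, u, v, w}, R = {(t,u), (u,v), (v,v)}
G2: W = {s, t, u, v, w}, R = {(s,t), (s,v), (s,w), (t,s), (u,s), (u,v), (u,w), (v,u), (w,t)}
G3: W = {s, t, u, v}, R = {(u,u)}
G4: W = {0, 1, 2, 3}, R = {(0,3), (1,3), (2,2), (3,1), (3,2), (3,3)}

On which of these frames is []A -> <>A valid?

G2, G4

The schema corresponds to seriality: forall x exists y Rxy.
G1: fails — world s has no successor.
G2: satisfies the condition.
G3: fails — world s has no successor.
G4: satisfies the condition.
Valid on: G2, G4.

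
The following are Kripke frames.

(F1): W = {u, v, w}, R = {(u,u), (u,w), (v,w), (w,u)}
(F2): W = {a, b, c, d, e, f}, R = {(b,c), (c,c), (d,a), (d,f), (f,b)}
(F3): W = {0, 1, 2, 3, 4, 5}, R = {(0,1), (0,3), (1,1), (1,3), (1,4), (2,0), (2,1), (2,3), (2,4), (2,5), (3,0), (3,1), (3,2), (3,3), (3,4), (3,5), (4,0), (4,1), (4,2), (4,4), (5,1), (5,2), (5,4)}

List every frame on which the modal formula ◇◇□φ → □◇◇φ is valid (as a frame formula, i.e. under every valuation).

(F1), (F3)

Frame correspondent (Sahlqvist): ∀x ∀y ∀z ((xR²y ∧ xRz) → ∃w (yRw ∧ zR²w)) — i.e. a generalized confluence (Geach) condition.
(F1): condition met.
(F2): fails — dR²b, dRa but no w with bRw and aR²w.
(F3): condition met.
Valid on: (F1), (F3).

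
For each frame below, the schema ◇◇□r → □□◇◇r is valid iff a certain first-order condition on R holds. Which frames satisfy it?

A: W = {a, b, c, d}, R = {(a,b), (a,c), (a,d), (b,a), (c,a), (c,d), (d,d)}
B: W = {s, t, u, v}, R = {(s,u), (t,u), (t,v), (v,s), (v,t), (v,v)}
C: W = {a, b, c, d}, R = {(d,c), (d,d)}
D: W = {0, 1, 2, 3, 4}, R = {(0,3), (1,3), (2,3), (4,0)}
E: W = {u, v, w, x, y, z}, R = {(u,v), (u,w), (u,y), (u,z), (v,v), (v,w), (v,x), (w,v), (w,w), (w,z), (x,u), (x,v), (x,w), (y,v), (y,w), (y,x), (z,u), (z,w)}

This is the axiom for a generalized confluence (Geach) condition; its first-order frame correspondent is ∀x ∀y ∀z ((xR²y ∧ xR²z) → ∃w (yRw ∧ zR²w)).
A: fails — bR²b, bR²b but no w with bRw and bR²w.
B: fails — tR²s, tR²s but no w with sRw and sR²w.
C: fails — dR²c, dR²c but no w with cRw and cR²w.
D: fails — 4R²3, 4R²3 but no w with 3Rw and 3R²w.
E: condition met.

E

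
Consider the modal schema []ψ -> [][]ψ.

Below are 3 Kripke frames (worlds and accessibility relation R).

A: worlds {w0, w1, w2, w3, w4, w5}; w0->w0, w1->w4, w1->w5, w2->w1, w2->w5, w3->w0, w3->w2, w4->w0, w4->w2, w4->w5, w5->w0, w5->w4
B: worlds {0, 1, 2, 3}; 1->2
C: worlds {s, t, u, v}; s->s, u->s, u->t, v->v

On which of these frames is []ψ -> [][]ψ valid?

The schema corresponds to transitivity: forall x forall y forall z (Rxy & Ryz -> Rxz).
A: fails — Rw1w5 and Rw5w0 but not Rw1w0.
B: condition met.
C: condition met.

B, C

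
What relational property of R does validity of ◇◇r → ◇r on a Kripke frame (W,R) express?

This schema is equivalent to the 4 axiom □r → □□r.
Its frame correspondent is transitivity — ∀x ∀y ∀z (Rxy ∧ Ryz → Rxz).

transitivity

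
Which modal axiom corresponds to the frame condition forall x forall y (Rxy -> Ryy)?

This is shift-reflexivity; the standard corresponding axiom is T□: □(□ψ → ψ).

□(□ψ → ψ)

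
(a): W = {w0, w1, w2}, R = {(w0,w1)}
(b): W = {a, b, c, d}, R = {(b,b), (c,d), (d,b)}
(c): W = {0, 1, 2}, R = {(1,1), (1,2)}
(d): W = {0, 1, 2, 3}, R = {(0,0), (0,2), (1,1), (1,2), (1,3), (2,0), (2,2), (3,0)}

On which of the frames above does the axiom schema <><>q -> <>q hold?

(a), (c)

The schema corresponds to transitivity: forall x forall y forall z (Rxy & Ryz -> Rxz).
(a): holds.
(b): fails — Rcd and Rdb but not Rcb.
(c): holds.
(d): fails — R12 and R20 but not R10.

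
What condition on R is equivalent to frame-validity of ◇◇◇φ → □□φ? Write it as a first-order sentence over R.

∀x ∀y ∀z ((xR³y ∧ xR²z) → ∃w (y = w ∧ z = w))

This is a Sahlqvist (Geach-type) schema ◇^3□^0φ → □^2◇^0φ.
First-order correspondent: ∀x ∀y ∀z ((xR³y ∧ xR²z) → ∃w (y = w ∧ z = w)).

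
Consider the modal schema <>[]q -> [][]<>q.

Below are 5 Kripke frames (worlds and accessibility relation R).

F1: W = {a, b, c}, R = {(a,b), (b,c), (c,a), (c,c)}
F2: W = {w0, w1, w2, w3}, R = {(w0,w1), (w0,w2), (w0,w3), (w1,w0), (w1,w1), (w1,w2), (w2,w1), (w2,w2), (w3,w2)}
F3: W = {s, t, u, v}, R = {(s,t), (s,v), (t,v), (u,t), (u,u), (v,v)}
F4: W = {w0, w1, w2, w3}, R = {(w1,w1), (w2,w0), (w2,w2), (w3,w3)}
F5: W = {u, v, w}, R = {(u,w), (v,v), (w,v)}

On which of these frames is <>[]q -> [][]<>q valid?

Frame correspondent (Sahlqvist): forall x forall y forall z ((xRy & x R^2 z) -> exists w (yRw & zRw)) — i.e. a generalized confluence (Geach) condition.
F1: fails — bRc, bR²a but no w with cRw and aRw.
F2: holds.
F3: fails — uRt, uR²u but no w with tRw and uRw.
F4: fails — w2Rw0, w2R²w0 but no w with w0Rw and w0Rw.
F5: holds.
Valid on: F2, F5.

F2, F5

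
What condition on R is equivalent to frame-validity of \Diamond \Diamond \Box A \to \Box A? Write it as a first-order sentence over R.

\forall x \forall y \forall z ((x R^2 y \wedge xRz) \to \exists w (yRw \wedge z = w))

This is a Sahlqvist (Geach-type) schema ◇^2□^1A → □^1◇^0A.
First-order correspondent: \forall x \forall y \forall z ((x R^2 y \wedge xRz) \to \exists w (yRw \wedge z = w)).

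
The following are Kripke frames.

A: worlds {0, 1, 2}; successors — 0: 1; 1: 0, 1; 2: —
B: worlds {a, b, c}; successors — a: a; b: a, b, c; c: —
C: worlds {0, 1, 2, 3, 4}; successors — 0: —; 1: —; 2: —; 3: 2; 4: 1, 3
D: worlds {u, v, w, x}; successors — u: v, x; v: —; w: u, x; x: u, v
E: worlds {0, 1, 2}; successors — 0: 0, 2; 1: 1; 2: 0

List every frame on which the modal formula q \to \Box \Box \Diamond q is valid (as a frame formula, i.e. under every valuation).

none

Frame correspondent (Sahlqvist): \forall x \forall z (x R^2 z \to \exists w (x = w \wedge zRw)) — i.e. a generalized confluence (Geach) condition.
A: fails — 0R²0 but no w with 0=w and 0Rw.
B: fails — bR²a but no w with b=w and aRw.
C: fails — 4R²2 but no w with 4=w and 2Rw.
D: fails — uR²u but no t with u=t and uRt.
E: fails — 2R²2 but no w with 2=w and 2Rw.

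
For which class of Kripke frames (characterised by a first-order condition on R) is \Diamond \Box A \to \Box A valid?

Replacing A by ¬A and contraposing gives the equivalent schema ◇A → □◇A.
Suppose ◇A→□◇A is valid. Take Rxy, Rxz and set V(A)={y}. Then ◇A at x, so □◇A at x, so ◇A at z, so some w with Rzw has A; w=y, i.e. Rzy. By symmetry of the argument, Ryz.

the Euclidean property: \forall x \forall y \forall z (Rxy \wedge Rxz \to Ryz)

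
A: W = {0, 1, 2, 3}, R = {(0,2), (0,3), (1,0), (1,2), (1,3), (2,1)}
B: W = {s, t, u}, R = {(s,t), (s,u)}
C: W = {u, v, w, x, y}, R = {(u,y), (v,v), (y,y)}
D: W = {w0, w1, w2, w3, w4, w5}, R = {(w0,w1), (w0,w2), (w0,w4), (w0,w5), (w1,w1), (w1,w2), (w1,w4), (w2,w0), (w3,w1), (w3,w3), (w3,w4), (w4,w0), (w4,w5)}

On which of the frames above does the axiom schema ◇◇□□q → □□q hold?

B, C

The schema corresponds to a generalized confluence (Geach) condition: ∀x ∀y ∀z ((xR²y ∧ xR²z) → ∃w (yR²w ∧ z = w)).
A: fails — 1R²2, 1R²1 but no w with 2R²w and 1=w.
B: ✓.
C: ✓.
D: fails — w0R²w2, w0R²w0 but no w with w2R²w and w0=w.
Valid on: B, C.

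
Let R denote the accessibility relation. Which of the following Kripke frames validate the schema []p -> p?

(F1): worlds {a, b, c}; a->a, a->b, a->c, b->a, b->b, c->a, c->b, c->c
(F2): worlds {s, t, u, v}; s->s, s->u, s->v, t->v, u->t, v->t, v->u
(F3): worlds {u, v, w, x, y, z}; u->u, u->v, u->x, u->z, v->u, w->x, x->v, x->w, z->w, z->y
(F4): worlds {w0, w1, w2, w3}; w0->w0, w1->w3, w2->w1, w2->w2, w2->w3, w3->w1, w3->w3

(F1)

Frame correspondent (Sahlqvist): forall x Rxx — i.e. reflexivity.
(F1): satisfies the condition.
(F2): fails — world t does not see itself.
(F3): fails — world v does not see itself.
(F4): fails — world w1 does not see itself.
Valid on: (F1).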